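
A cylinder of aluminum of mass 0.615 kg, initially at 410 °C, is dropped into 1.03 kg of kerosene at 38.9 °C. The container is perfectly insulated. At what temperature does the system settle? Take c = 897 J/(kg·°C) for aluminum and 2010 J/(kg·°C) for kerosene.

T_f is the heat-capacity-weighted average of the initial temperatures:
T_f = (551.65×410 + 2070.3×38.9) / (551.65 + 2070.3)
    = 306713 / 2622 ≈ 116.98 °C

T_f ≈ 117.0 °C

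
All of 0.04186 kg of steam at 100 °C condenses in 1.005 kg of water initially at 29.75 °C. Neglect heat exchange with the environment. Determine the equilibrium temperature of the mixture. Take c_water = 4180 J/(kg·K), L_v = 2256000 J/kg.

Sum of m c ΔT and latent-heat terms is zero:
condense steam: −0.04186·2256000 = −94436; condensate cools 100→T: 0.04186·4180·(T − 100) = 174.97(T − 100); original water: 4200.9(T − 29.75)
4375.9 T = 94436 + 17497 + 124977 = 236910
T ≈ 54.14 °C (< 100 °C, so full condensation is consistent).

T_f ≈ 54.1 °C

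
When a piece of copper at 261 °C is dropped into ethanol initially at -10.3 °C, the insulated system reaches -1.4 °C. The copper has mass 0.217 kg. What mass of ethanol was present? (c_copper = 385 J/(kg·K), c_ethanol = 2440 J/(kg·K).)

Taking heat into each body as positive, Σ m c ΔT = 0:
0.217·385·(-1.4 − 261) + m·2440·(-1.4 − (-10.3)) = 0
21716 m = 21922
m = 21922/21716 ≈ 1.009 kg

m ≈ 1.01 kg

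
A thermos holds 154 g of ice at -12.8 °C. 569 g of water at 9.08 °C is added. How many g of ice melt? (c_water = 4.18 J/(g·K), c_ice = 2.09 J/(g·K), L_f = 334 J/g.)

Cooling the water to 0 °C releases 569·4.18·9.08 = 21596 J.
Of that, 154·2.09·12.8 = 4119.8 J goes to bring the ice to 0 °C, leaving 17476 J.
To melt every bit of ice: 154·334 = 51436 J.
17476 J < 51436 J, so only part of the ice melts and the system sits at 0 °C.
Mass melted = 17476/334 ≈ 52.32 g.

m_melted ≈ 52.3 g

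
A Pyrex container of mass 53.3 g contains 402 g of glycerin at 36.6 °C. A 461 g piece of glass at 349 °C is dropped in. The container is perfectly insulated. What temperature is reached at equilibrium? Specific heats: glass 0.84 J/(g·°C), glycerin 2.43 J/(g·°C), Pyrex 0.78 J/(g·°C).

T_f ≈ 122.7 °C

Net heat exchanged in the isolated system is zero:
461*0.84*(T − 349) + 402*2.43*(T − 36.6) + 53.3*0.78*(T − 36.6) = 0
(387.24 + 976.86 + 41.57) T = 387.24*349 + 976.86*36.6 + 41.57*36.6
T = 172421 / 1405.7 = 123 °C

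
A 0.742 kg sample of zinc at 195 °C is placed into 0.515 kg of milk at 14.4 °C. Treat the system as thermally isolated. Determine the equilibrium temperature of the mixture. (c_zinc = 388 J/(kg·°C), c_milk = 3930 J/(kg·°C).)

T_f ≈ 36.9 °C

Heat lost by the zinc equals heat gained by the milk:
0.742×388×(195 − T) = 0.515×3930×(T − 14.4)
287.9(195 − T) = 2024(T − 14.4)
2311.8 T = 85285  ⇒  T ≈ 36.89 °C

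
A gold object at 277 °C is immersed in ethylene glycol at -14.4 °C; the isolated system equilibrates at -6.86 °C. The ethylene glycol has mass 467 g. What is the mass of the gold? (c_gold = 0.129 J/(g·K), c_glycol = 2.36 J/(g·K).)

Net heat exchanged in the isolated system is zero:
m·0.129·(-6.86 − 277) + 467·2.36·(-6.86 − (-14.4)) = 0
-36.62 m = -8310
m = -8310/-36.62 ≈ 226.9 g

m ≈ 227 g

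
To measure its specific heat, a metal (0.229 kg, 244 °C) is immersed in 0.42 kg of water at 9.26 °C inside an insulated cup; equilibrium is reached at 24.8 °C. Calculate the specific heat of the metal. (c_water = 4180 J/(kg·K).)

c ≈ 544 J/(kg·K)

m_s c (T_s − T_f) = m_water c_water (T_f − T_0):
0.229·c·(244 − 24.8) = 0.42·4180·(24.8 − 9.26)
50.2 c = 27282  ⇒  c ≈ 543.5 J/(kg·K)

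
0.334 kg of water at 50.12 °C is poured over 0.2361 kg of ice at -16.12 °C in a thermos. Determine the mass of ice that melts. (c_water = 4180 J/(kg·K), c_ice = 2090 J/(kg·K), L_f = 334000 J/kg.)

m_melted ≈ 0.186 kg

Heat available from the water dropping to 0 °C: 0.334·4180·50.12 = 69974 J.
Warming the ice to 0 °C takes 0.2361·2090·16.12 = 7954.4 J, leaving 62019 J for melting.
Melting all 0.2361 kg of ice would need 0.2361·334000 = 78857 J.
Since 62019 < 78857 J, not all the ice melts; equilibrium is at 0 °C.
Mass melted = 62019/334000 ≈ 0.1857 kg.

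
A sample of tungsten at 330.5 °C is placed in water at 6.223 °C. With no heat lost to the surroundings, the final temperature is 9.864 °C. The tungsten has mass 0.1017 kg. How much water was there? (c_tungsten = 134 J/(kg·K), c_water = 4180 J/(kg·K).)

m ≈ 0.287 kg

Heat lost by the tungsten = heat gained by the water:
0.1017×134×(330.5 − 9.864) = m×4180×(9.864 − 6.223)
15219 m = 4369.6  ⇒  m ≈ 0.2871 kg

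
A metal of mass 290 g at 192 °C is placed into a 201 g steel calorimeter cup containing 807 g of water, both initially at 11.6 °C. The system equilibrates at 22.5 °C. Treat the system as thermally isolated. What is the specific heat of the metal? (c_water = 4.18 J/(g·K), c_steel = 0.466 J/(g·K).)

Setting the total heat transfer to zero:
290·c·(22.5 − 192) + 807·4.18·(22.5 − 11.6) + 201·0.466·(22.5 − 11.6) = 0
-49155 c = -37789
c = -37789/-49155 ≈ 0.7688 J/(g·K)

c ≈ 0.769 J/(g·K)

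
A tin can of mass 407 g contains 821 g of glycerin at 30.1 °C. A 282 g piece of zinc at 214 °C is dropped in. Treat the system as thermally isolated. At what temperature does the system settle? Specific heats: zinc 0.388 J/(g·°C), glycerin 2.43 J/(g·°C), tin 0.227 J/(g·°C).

T_f ≈ 39.3 °C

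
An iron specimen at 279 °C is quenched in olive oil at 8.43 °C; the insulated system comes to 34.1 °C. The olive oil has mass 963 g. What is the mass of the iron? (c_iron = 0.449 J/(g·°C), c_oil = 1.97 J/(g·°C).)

Taking heat into each body as positive, Σ m c ΔT = 0:
m×0.449×(34.1 − 279) + 963×1.97×(34.1 − 8.43) = 0
-109.96 m = -48699
m = -48699/-109.96 ≈ 442.9 g

m ≈ 443 g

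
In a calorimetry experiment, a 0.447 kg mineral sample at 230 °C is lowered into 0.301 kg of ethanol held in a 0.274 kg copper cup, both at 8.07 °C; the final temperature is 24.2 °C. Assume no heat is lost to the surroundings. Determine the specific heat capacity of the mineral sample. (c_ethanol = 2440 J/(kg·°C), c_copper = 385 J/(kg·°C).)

Net heat exchanged in the isolated system is zero:
0.447·c·(24.2 − 230) + 0.301·2440·(24.2 − 8.07) + 0.274·385·(24.2 − 8.07) = 0
-91.99 c = -13548
c = -13548/-91.99 ≈ 147.3 J/(kg·°C)

c ≈ 147 J/(kg·°C)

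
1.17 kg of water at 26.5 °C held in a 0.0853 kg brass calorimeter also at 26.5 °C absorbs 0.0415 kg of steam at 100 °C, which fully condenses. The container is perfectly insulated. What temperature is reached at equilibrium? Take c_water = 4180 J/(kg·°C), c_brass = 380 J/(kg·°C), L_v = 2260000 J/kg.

Setting the total heat transfer to zero:
steam→water at 100 °C releases m L_v = 0.0415·2260000 = 93790
  condensed water 100 °C→T: 173.47(T − 100)
  water warms: 1.17·4180·(T − 26.5) = 4890.6(T − 26.5)
  brass cup: 0.0853·380·(T − 26.5) = 32.41(T − 26.5)
5096.5 T = 93790 + 17347 + 130460 = 241597
T ≈ 47.40 °C (< 100 °C, so full condensation is consistent).

T_f ≈ 47.4 °C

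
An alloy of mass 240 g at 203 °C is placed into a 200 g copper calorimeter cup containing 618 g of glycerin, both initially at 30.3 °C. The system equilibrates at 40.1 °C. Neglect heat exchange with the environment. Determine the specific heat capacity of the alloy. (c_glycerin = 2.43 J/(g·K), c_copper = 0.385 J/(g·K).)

c ≈ 0.396 J/(g·K)

Energy conservation, ΣQ = 0:
240·c·(40.1 − 203) + 618·2.43·(40.1 − 30.3) + 200·0.385·(40.1 − 30.3) = 0
-39096 c = -15472
c = -15472/-39096 ≈ 0.3957 J/(g·K)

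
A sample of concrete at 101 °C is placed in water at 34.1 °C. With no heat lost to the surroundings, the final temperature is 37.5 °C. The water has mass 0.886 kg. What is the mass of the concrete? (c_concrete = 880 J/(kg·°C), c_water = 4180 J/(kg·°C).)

m ≈ 0.225 kg

Taking heat into each body as positive, Σ m c ΔT = 0:
m×880×(37.5 − 101) + 0.886×4180×(37.5 − 34.1) = 0
-55880 m = -12592
m = -12592/-55880 ≈ 0.2253 kg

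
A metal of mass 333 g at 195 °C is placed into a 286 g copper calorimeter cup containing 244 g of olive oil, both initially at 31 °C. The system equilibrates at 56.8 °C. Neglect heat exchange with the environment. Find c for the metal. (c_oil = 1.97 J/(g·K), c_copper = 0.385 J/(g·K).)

Net heat exchanged in the isolated system is zero:
333·c·(56.8 − 195) + 244·1.97·(56.8 − 31) + 286·0.385·(56.8 − 31) = 0
-46021 c = -15242
c = -15242/-46021 ≈ 0.3312 J/(g·K)

c ≈ 0.331 J/(g·K)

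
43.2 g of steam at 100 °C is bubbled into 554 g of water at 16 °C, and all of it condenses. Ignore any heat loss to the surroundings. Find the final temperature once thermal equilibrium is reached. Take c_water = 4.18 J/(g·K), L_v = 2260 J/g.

Energy balance with sensible and latent terms:
steam→water at 100 °C releases m L_v = 43.2·2260 = 97632; condensed water 100 °C→T: 180.58(T − 100); water warms: 554·4.18·(T − 16) = 2315.7(T − 16)
2496.3 T = 97632 + 18058 + 37052 = 152741
T ≈ 61.19 °C — below 100 °C, confirming all the steam condensed.

T_f ≈ 61.2 °C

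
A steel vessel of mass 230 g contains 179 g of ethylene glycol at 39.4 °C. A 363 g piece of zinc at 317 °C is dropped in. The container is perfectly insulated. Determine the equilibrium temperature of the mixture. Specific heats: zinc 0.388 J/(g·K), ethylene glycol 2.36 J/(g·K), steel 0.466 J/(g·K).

Net heat exchanged in the isolated system is zero:
363×0.388×(T − 317) + 179×2.36×(T − 39.4) + 230×0.466×(T − 39.4) = 0
(140.84 + 422.44 + 107.18) T = 140.84×317 + 422.44×39.4 + 107.18×39.4
T = 65515 / 670.46 = 97.7 °C

T_f ≈ 97.7 °C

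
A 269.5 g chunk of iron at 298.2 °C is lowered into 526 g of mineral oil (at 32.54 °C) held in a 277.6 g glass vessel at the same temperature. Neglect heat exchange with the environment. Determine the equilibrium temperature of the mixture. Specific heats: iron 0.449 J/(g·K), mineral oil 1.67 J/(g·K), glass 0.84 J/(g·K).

T_f ≈ 58.6 °C

Energy conservation, ΣQ = 0:
269.5·0.449·(T − 298.2) + 526·1.67·(T − 32.54) + 277.6·0.84·(T − 32.54) = 0
(121.01 + 878.42 + 233.18) T = 121.01·298.2 + 878.42·32.54 + 233.18·32.54
T ≈ 58.62 °C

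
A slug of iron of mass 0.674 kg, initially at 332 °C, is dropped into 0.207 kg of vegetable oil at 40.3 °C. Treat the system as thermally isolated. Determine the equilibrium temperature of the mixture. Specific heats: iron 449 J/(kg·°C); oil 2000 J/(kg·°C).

With ΣQ=0 the equilibrium temperature is the m·c-weighted mean:
T_f = (302.63×332 + 414×40.3) / (302.63 + 414)
    = 117156 / 716.63 ≈ 163.48 °C

T_f ≈ 163.5 °C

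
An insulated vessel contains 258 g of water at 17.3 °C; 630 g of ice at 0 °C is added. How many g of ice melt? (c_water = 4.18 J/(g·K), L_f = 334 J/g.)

Cooling the water to 0 °C releases 258·4.18·17.3 = 18657 J.
To melt every bit of ice: 630·334 = 210420 J.
That's not enough to melt it all — equilibrium is at 0 °C with ice remaining.
Mass melted = 18657/334 ≈ 55.86 g.

m_melted ≈ 55.9 g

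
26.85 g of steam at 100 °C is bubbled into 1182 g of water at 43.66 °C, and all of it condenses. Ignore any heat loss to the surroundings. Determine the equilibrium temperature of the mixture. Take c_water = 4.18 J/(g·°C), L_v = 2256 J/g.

T_f ≈ 56.9 °C

Let T be the final temperature. ΣQ_i = 0:
condense steam: −26.85×2256 = −60574
  condensed water 100 °C→T: 112.23(T − 100)
  original water: 4940.8(T − 43.66)
5053 T = 60574 + 11223 + 215714 = 287510
T ≈ 56.90 °C — below 100 °C, confirming all the steam condensed.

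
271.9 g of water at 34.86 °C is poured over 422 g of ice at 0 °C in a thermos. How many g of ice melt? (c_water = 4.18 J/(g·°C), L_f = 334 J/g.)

Heat available from the water dropping to 0 °C: 271.9·4.18·34.86 = 39620 J.
To melt every bit of ice: 422·334 = 140948 J.
39620 J < 140948 J, so only part of the ice melts and the system sits at 0 °C.
m_melted·334 = 39620  ⇒  m_melted ≈ 118.6 g.

m_melted ≈ 119 g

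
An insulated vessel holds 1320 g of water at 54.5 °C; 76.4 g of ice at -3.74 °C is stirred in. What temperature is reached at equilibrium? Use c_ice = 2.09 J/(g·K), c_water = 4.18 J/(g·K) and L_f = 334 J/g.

Net heat exchanged in the isolated system is zero:
warm ice to 0 °C: 76.4×2.09×(0 − (-3.74)) = 597.19; melt ice: 76.4×334 = 25518; warm the meltwater: 319.35 T; water cools: 1320×4.18×(T − 54.5) = 5517.6(T − 54.5)
5837 T = 300709 − 26115 = 274594
T ≈ 47.04 °C. Since T > 0 °C, the all-ice-melts assumption holds.

T_f ≈ 47.0 °C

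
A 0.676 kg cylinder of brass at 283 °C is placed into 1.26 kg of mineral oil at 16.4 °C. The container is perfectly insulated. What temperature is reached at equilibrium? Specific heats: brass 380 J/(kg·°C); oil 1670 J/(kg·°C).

T_f ≈ 45.4 °C

Let T be the final temperature. ΣQ_i = 0:
0.676·380·(T − 283) + 1.26·1670·(T − 16.4) = 0
256.88(T − 283) + 2104.2(T − 16.4) = 0
(256.88 + 2104.2) T = 256.88·283 + 2104.2·16.4
T = 107206 / 2361.1 = 45.4 °C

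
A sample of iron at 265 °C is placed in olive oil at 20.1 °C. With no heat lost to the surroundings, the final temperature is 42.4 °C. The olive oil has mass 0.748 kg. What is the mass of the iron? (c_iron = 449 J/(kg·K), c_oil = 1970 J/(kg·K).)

m ≈ 0.329 kg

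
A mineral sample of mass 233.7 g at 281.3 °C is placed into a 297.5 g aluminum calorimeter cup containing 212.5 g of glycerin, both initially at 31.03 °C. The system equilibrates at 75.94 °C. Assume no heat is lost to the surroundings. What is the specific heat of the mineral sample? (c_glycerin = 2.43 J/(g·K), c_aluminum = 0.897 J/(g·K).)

Let T be the final temperature. ΣQ_i = 0:
233.7·c·(75.94 − 281.3) + 212.5·2.43·(75.94 − 31.03) + 297.5·0.897·(75.94 − 31.03) = 0
-47993 c = -35175
c = -35175/-47993 ≈ 0.7329 J/(g·K)

c ≈ 0.733 J/(g·K)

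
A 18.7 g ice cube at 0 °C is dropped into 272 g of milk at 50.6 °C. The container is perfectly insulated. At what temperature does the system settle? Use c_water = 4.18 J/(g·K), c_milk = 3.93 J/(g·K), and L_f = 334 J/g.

Net heat exchanged in the isolated system is zero:
latent heat to melt: 18.7·334 = 6245.8; meltwater 0→T: 18.7·4.18·T = 78.17 T; milk cools: 272·3.93·(T − 50.6) = 1069(T − 50.6)
1147.1 T = 54089 − 6245.8 = 47844
T ≈ 41.71 °C. Since T > 0 °C, the all-ice-melts assumption holds.

T_f ≈ 41.7 °C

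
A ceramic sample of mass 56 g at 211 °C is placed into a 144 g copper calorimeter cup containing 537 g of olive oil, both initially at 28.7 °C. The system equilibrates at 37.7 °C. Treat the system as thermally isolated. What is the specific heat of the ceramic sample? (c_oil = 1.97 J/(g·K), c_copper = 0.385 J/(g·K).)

Let T be the final temperature. ΣQ_i = 0:
56×c×(37.7 − 211) + 537×1.97×(37.7 − 28.7) + 144×0.385×(37.7 − 28.7) = 0
-9704.8 c = -10020
c = -10020/-9704.8 ≈ 1.032 J/(g·K)

c ≈ 1.03 J/(g·K)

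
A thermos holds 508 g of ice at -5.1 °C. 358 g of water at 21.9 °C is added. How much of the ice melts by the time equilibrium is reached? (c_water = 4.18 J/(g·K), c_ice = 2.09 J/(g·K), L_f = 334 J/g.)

m_melted ≈ 81.9 g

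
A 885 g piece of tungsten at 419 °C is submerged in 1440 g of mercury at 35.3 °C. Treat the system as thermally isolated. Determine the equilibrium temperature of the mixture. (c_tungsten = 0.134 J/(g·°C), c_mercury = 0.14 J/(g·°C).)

T_f ≈ 177.4 °C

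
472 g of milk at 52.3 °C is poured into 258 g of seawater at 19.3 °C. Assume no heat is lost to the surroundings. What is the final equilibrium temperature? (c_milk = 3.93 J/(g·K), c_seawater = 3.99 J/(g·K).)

T_f ≈ 40.5 °C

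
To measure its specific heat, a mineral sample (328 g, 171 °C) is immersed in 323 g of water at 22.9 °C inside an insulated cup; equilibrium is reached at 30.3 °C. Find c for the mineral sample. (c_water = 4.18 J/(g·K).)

Heat lost by the mineral sample = heat gained by the water:
328×c×(171 − 30.3) = 323×4.18×(30.3 − 22.9)
46150 c = 9991  ⇒  c ≈ 0.2165 J/(g·K)

c ≈ 0.216 J/(g·K)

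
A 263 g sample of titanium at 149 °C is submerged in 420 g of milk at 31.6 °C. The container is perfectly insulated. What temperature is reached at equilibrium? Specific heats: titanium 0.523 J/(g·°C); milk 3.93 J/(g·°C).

Conservation of energy gives ΣQ = 0:
263·0.523·(T − 149) + 420·3.93·(T − 31.6) = 0
(137.55 + 1650.6) T = 137.55·149 + 1650.6·31.6
T = 72654 / 1788.1 = 40.6 °C

T_f ≈ 40.6 °C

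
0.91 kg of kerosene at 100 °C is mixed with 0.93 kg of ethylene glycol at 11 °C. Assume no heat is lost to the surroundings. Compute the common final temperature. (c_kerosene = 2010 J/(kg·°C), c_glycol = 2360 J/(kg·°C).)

Let T be the final temperature. ΣQ_i = 0:
0.91·2010·(T − 100) + 0.93·2360·(T − 11) = 0
1829.1(T − 100) + 2194.8(T − 11) = 0
(1829.1 + 2194.8) T = 1829.1·100 + 2194.8·11
T = 207053/4023.9 ≈ 51.46 °C

T_f ≈ 51.5 °C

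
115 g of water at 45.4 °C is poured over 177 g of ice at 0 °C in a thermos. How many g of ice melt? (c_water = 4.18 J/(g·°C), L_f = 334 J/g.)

Heat available from the water dropping to 0 °C: 115·4.18·45.4 = 21824 J.
Fully melting the ice requires m_ice L_f = 177·334 = 59118 J.
That's not enough to melt it all — equilibrium is at 0 °C with ice remaining.
m_melt = 21824 / L_f = 65.34 g.

m_melted ≈ 65.3 g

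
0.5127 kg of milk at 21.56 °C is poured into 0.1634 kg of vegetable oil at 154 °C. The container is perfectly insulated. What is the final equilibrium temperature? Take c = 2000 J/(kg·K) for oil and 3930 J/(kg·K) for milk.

Set heat shed by the hot body equal to heat absorbed by the cold body:
0.1634·2000·(154 − T) = 0.5127·3930·(T − 21.56)
326.8(154 − T) = 2014.9(T − 21.56)
2341.7 T = 93769  ⇒  T ≈ 40.04 °C

T_f ≈ 40.0 °C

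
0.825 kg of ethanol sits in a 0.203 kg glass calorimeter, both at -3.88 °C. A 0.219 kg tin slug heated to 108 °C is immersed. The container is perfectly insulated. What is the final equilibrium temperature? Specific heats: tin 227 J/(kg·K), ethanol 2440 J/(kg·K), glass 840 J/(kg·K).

T_f ≈ -1.4 °C

Heat gained plus heat lost sum to zero:
0.219·227·(T − 108) + 0.825·2440·(T − (-3.88)) + 0.203·840·(T − (-3.88)) = 0
49.71(T − 108) + 2013(T − (-3.88)) + 170.52(T − (-3.88)) = 0
(49.71 + 2013 + 170.52) T = 49.71·108 + 2013·(-3.88) + 170.52·(-3.88)
T ≈ -1.39 °C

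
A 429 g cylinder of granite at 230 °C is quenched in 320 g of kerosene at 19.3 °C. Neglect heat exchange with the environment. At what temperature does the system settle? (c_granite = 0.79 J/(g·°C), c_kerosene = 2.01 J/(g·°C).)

T_f ≈ 92.0 °C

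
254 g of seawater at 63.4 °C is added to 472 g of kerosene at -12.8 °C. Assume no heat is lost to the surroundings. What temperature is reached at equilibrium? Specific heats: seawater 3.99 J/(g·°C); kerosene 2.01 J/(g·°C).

T_f ≈ 26.6 °C

Conservation of energy gives ΣQ = 0:
254*3.99*(T − 63.4) + 472*2.01*(T − (-12.8)) = 0
1013.5(T − 63.4) + 948.72(T − (-12.8)) = 0
(1013.5 + 948.72) T = 1013.5*63.4 + 948.72*(-12.8)
T = 52110 / 1962.2 = 26.6 °C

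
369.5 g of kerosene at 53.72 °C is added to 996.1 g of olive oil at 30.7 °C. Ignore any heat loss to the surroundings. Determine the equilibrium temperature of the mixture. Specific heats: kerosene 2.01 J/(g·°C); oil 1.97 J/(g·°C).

T_f ≈ 37.0 °C

Let T be the final temperature. ΣQ_i = 0:
369.5*2.01*(T − 53.72) + 996.1*1.97*(T − 30.7) = 0
2705 T = 100141
T ≈ 37.02 °C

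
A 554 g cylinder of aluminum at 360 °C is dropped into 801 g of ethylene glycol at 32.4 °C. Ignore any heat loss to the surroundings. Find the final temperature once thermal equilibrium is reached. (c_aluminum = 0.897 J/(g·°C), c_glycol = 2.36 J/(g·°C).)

T_f ≈ 100.6 °C

Heat gained plus heat lost sum to zero:
554×0.897×(T − 360) + 801×2.36×(T − 32.4) = 0
496.94(T − 360) + 1890.4(T − 32.4) = 0
(496.94 + 1890.4) T = 496.94×360 + 1890.4×32.4
T = 240145 / 2387.3 = 101 °C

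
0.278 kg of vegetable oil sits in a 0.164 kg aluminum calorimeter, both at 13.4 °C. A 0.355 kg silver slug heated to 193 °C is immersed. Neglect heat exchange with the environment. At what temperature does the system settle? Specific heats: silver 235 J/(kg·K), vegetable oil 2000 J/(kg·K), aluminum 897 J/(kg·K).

Taking heat into each body as positive, Σ m c ΔT = 0:
0.355*235*(T − 193) + 0.278*2000*(T − 13.4) + 0.164*897*(T − 13.4) = 0
83.42(T − 193) + 556(T − 13.4) + 147.11(T − 13.4) = 0
(83.42 + 556 + 147.11) T = 83.42*193 + 556*13.4 + 147.11*13.4
T ≈ 32.45 °C

T_f ≈ 32.4 °C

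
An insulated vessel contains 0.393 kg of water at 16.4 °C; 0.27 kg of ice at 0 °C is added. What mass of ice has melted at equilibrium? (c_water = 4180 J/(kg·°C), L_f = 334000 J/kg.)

m_melted ≈ 0.0807 kg

Heat available from the water dropping to 0 °C: 0.393×4180×16.4 = 26941 J.
Melting all 0.27 kg of ice would need 0.27×334000 = 90180 J.
That's not enough to melt it all — equilibrium is at 0 °C with ice remaining.
Mass melted = 26941/334000 ≈ 0.08066 kg.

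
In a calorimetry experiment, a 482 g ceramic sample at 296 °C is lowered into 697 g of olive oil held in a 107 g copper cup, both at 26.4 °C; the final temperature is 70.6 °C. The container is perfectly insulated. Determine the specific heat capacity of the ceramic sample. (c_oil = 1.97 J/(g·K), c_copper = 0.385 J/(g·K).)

c ≈ 0.575 J/(g·K)

Taking heat into each body as positive, Σ m c ΔT = 0:
482×c×(70.6 − 296) + 697×1.97×(70.6 − 26.4) + 107×0.385×(70.6 − 26.4) = 0
-108643 c = -62511
c = -62511/-108643 ≈ 0.5754 J/(g·K)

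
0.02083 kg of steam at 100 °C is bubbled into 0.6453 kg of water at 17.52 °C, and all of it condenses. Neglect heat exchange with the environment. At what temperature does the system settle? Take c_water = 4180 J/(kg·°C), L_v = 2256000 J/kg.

Conservation of energy gives ΣQ = 0:
latent heat released on condensation: 0.02083·2256000 = 46992; condensate cools 100→T: 0.02083·4180·(T − 100) = 87.07(T − 100); original water: 2697.4(T − 17.52)
2784.4 T = 46992 + 8706.9 + 47258 = 102957
T ≈ 36.98 °C — below 100 °C, confirming all the steam condensed.

T_f ≈ 37.0 °C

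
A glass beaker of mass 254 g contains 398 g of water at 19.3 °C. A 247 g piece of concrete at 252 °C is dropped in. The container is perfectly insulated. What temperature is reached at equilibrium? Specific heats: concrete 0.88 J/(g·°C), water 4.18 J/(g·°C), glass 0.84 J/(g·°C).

T_f ≈ 43.5 °C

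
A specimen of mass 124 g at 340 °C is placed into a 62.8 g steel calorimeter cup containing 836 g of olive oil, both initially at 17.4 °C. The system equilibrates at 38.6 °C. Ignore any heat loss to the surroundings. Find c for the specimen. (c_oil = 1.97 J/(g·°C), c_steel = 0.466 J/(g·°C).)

Taking heat into each body as positive, Σ m c ΔT = 0:
124×c×(38.6 − 340) + 836×1.97×(38.6 − 17.4) + 62.8×0.466×(38.6 − 17.4) = 0
-37374 c = -35535
c = -35535/-37374 ≈ 0.9508 J/(g·°C)

c ≈ 0.951 J/(g·°C)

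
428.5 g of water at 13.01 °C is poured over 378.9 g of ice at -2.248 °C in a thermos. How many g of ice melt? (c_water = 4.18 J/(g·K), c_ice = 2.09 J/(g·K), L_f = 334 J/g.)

m_melted ≈ 64.4 g

Water can give up m c ΔT = 428.5×4.18×13.01 = 23303 J before reaching 0 °C.
Warming the ice to 0 °C takes 378.9×2.09×2.248 = 1780.2 J, leaving 21522 J for melting.
Fully melting the ice requires m_ice L_f = 378.9×334 = 126553 J.
Since 21522 < 126553 J, not all the ice melts; equilibrium is at 0 °C.
m_melted×334 = 21522  ⇒  m_melted ≈ 64.44 g.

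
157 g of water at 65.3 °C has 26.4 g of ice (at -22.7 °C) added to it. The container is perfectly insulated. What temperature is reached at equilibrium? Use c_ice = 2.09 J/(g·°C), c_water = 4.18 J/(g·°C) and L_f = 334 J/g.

T_f ≈ 42.8 °C

Energy conservation, ΣQ = 0:
warm ice to 0 °C: 26.4×2.09×(0 − (-22.7)) = 1252.5
  fusion: m_ice L_f = 26.4×334 = 8817.6
  warm the meltwater: 110.35 T
  water cools: 157×4.18×(T − 65.3) = 656.26(T − 65.3)
766.61 T = 42854 − 10070 = 32784
T ≈ 42.76 °C. Since T > 0 °C, the all-ice-melts assumption holds.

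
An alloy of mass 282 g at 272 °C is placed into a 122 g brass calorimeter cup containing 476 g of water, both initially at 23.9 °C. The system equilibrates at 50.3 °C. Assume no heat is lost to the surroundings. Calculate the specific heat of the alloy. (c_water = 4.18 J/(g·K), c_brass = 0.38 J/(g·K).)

c ≈ 0.86 J/(g·K)

Heat gained plus heat lost sum to zero:
282·c·(50.3 − 272) + 476·4.18·(50.3 − 23.9) + 122·0.38·(50.3 − 23.9) = 0
-62519 c = -53751
c = -53751/-62519 ≈ 0.8598 J/(g·K)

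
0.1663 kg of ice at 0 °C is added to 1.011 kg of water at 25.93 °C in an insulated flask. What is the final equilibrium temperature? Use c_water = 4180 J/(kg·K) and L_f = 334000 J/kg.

T_f ≈ 11.0 °C

Energy conservation, ΣQ = 0:
latent heat to melt: 0.1663·334000 = 55544; meltwater 0→T: 0.1663·4180·T = 695.13 T; water cools: 1.011·4180·(T − 25.93) = 4226(T − 25.93)
4921.1 T = 109580 − 55544 = 54035
T ≈ 10.98 °C (positive, so assuming full melt was valid).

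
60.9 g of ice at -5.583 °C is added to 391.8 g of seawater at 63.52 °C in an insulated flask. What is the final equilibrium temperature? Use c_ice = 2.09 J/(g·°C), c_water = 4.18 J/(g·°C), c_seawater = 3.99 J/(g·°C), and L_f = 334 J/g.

Taking heat into each body as positive, Σ m c ΔT = 0:
ice -5.583→0 °C: 60.9·2.09·5.583 = 710.61; latent heat to melt: 60.9·334 = 20341; warm the meltwater: 254.56 T; seawater cools: 391.8·3.99·(T − 63.52) = 1563.3(T − 63.52)
1817.8 T = 99300 − 21051 = 78248
T ≈ 43.04 °C — above 0 °C, consistent with complete melting.

T_f ≈ 43.0 °C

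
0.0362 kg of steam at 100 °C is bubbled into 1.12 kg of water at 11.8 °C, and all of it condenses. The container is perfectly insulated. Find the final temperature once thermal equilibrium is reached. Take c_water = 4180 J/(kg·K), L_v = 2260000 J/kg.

T_f ≈ 31.5 °C

Net heat exchanged in the isolated system is zero:
condense steam: −0.0362×2260000 = −81812; condensate cools 100→T: 0.0362×4180×(T − 100) = 151.32(T − 100); original water: 4681.6(T − 11.8)
4832.9 T = 81812 + 15132 + 55243 = 152186
T ≈ 31.49 °C — below 100 °C, confirming all the steam condensed.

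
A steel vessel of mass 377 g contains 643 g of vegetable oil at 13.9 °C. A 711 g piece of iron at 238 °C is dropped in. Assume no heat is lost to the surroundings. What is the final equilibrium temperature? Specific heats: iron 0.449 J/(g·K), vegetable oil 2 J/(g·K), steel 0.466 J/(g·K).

T_f ≈ 54.1 °C

Energy conservation, ΣQ = 0:
711*0.449*(T − 238) + 643*2*(T − 13.9) + 377*0.466*(T − 13.9) = 0
(319.24 + 1286 + 175.68) T = 319.24*238 + 1286*13.9 + 175.68*13.9
T = 96296/1780.9 ≈ 54.07 °C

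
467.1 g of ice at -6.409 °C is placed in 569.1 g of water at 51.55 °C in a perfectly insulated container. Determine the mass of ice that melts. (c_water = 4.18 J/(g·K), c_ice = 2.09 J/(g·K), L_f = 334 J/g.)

Cooling the water to 0 °C releases 569.1×4.18×51.55 = 122629 J.
Of that, 467.1×2.09×6.409 = 6256.7 J goes to bring the ice to 0 °C, leaving 116372 J.
Melting all 467.1 g of ice would need 467.1×334 = 156011 J.
Since 116372 < 156011 J, not all the ice melts; equilibrium is at 0 °C.
Mass melted = 116372/334 ≈ 348.4 g.

m_melted ≈ 348 g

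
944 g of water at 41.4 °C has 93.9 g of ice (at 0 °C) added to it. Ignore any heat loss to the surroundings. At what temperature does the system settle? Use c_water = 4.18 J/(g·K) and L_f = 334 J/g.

T_f ≈ 30.4 °C

Energy balance with sensible and latent terms:
latent heat to melt: 93.9×334 = 31363; warm the meltwater: 392.5 T; water: 3945.9(T − 41.4)
4338.4 T = 163361 − 31363 = 131998
T ≈ 30.43 °C (positive, so assuming full melt was valid).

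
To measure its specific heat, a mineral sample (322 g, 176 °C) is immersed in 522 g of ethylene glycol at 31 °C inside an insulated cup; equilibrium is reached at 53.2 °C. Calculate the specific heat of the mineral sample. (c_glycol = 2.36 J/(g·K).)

m_s c (T_s − T_f) = m_glycol c_glycol (T_f − T_0):
322·c·(176 − 53.2) = 522·2.36·(53.2 − 31)
39542 c = 27349  ⇒  c ≈ 0.6916 J/(g·K)

c ≈ 0.692 J/(g·K)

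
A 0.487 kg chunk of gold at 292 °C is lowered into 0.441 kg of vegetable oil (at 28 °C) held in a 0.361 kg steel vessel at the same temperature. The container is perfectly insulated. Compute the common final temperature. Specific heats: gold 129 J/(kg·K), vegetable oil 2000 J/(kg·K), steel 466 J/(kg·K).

T_f ≈ 42.9 °C

Heat gained plus heat lost sum to zero:
0.487·129·(T − 292) + 0.441·2000·(T − 28) + 0.361·466·(T − 28) = 0
62.82(T − 292) + 882(T − 28) + 168.23(T − 28) = 0
(62.82 + 882 + 168.23) T = 62.82·292 + 882·28 + 168.23·28
T ≈ 42.90 °C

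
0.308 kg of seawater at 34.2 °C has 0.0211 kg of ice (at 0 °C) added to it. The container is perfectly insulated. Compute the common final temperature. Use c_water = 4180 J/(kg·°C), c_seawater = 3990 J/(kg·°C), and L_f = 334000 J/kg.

T_f ≈ 26.6 °C

Net heat exchanged in the isolated system is zero:
latent heat to melt: 0.0211×334000 = 7047.4
  warm the meltwater: 88.2 T
  seawater cools: 0.308×3990×(T − 34.2) = 1228.9(T − 34.2)
1317.1 T = 42029 − 7047.4 = 34982
T ≈ 26.56 °C (positive, so assuming full melt was valid).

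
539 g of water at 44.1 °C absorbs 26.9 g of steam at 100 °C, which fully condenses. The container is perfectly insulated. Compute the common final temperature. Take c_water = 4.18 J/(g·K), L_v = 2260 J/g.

Energy conservation, ΣQ = 0:
condense steam: −26.9×2260 = −60794
  condensate cools 100→T: 26.9×4.18×(T − 100) = 112.44(T − 100)
  water warms: 539×4.18×(T − 44.1) = 2253(T − 44.1)
2365.5 T = 60794 + 11244 + 99358 = 171396
T ≈ 72.46 °C (< 100 °C, so full condensation is consistent).

T_f ≈ 72.5 °C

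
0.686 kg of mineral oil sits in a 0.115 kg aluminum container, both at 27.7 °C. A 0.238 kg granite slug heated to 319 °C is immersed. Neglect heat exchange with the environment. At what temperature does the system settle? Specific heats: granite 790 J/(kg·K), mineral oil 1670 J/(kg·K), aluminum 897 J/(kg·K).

T_f ≈ 65.8 °C

With ΣQ=0 the equilibrium temperature is the m·c-weighted mean:
T_f = (188.02·319 + 1145.6·27.7 + 103.16·27.7) / (188.02 + 1145.6 + 103.16)
    = 94569 / 1436.8 ≈ 65.82 °C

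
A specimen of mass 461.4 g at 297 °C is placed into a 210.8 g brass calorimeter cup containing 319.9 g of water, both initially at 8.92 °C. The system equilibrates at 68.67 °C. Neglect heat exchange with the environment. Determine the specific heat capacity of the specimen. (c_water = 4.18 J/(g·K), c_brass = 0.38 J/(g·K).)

c ≈ 0.804 J/(g·K)

Setting the total heat transfer to zero:
461.4·c·(68.67 − 297) + 319.9·4.18·(68.67 − 8.92) + 210.8·0.38·(68.67 − 8.92) = 0
-105351 c = -84683
c = -84683/-105351 ≈ 0.8038 J/(g·K)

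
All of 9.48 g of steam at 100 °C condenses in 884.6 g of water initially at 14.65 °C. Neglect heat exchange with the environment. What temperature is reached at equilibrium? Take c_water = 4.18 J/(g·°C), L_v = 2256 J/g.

T_f ≈ 21.3 °C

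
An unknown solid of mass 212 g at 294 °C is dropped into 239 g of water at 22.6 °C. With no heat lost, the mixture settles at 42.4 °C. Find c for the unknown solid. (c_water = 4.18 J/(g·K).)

c ≈ 0.371 J/(g·K)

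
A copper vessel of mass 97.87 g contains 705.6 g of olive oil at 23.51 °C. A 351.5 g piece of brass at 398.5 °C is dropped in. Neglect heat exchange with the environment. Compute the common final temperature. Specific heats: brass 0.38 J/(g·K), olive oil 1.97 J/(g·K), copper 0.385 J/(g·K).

T_f ≈ 55.6 °C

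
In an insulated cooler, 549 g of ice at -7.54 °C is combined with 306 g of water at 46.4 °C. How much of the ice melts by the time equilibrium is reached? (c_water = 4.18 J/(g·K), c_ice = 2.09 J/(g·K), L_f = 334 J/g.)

Cooling the water to 0 °C releases 306·4.18·46.4 = 59349 J.
Warming the ice to 0 °C takes 549·2.09·7.54 = 8651.5 J, leaving 50698 J for melting.
Melting all 549 g of ice would need 549·334 = 183366 J.
That's not enough to melt it all — equilibrium is at 0 °C with ice remaining.
m_melt = 50698 / L_f = 151.8 g.

m_melted ≈ 152 g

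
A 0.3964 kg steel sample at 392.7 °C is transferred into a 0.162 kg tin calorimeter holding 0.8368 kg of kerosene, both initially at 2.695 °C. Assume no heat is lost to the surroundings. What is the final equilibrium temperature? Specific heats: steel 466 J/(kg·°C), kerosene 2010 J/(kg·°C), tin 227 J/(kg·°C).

With ΣQ=0 the equilibrium temperature is the m·c-weighted mean:
T_f = (184.72×392.7 + 1682×2.695 + 36.77×2.695) / (184.72 + 1682 + 36.77)
    = 77172 / 1903.5 ≈ 40.54 °C

T_f ≈ 40.5 °C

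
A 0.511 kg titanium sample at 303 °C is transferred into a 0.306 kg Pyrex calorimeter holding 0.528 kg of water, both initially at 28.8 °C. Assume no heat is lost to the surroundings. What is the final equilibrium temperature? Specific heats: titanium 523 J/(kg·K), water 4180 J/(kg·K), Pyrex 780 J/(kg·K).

T_f ≈ 55.8 °C

Let T be the final temperature. ΣQ_i = 0:
0.511*523*(T − 303) + 0.528*4180*(T − 28.8) + 0.306*780*(T − 28.8) = 0
2713 T = 151414
T ≈ 55.81 °C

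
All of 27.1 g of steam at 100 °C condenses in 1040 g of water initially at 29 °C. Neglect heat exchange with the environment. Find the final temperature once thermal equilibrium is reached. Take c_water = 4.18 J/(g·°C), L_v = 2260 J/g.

T_f ≈ 44.5 °C

Energy balance with sensible and latent terms:
latent heat released on condensation: 27.1×2260 = 61246; condensate cools 100→T: 27.1×4.18×(T − 100) = 113.28(T − 100); original water: 4347.2(T − 29)
4460.5 T = 61246 + 11328 + 126069 = 198643
T ≈ 44.53 °C (< 100 °C, so full condensation is consistent).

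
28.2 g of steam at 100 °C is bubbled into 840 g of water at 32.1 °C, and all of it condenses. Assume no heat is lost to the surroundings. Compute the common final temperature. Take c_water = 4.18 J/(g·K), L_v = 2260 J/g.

Net heat exchanged in the isolated system is zero:
condense steam: −28.2×2260 = −63732; condensed water 100 °C→T: 117.88(T − 100); water warms: 840×4.18×(T − 32.1) = 3511.2(T − 32.1)
3629.1 T = 63732 + 11788 + 112710 = 188229
T ≈ 51.87 °C (< 100 °C, so full condensation is consistent).

T_f ≈ 51.9 °C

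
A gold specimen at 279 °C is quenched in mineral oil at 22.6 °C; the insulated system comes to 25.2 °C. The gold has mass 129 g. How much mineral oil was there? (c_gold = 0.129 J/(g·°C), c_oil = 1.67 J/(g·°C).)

|Q_gold| = |Q_oil|:
129×0.129×(279 − 25.2) = m×1.67×(25.2 − 22.6)
4.342 m = 4223.5  ⇒  m ≈ 972.7 g

m ≈ 973 g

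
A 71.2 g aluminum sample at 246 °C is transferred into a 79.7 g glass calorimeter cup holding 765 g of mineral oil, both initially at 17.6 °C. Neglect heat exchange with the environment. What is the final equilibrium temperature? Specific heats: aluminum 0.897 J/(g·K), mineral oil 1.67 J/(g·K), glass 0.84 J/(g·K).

Conservation of energy gives ΣQ = 0:
71.2*0.897*(T − 246) + 765*1.67*(T − 17.6) + 79.7*0.84*(T − 17.6) = 0
63.87(T − 246) + 1277.5(T − 17.6) + 66.95(T − 17.6) = 0
1408.4 T = 39374
T = 39374 / 1408.4 = 28 °C

T_f ≈ 28.0 °C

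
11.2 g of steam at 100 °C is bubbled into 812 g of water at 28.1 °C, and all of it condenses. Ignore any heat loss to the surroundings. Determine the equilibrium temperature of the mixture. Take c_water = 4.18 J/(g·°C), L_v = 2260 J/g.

T_f ≈ 36.4 °C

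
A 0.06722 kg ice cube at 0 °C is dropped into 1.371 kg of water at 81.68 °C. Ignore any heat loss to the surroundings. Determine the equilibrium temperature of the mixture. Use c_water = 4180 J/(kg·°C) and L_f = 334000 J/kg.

T_f ≈ 74.1 °C

Net heat exchanged in the isolated system is zero:
fusion: m_ice L_f = 0.06722·334000 = 22451
  warm the meltwater: 280.98 T
  water: 5730.8(T − 81.68)
6011.8 T = 468090 − 22451 = 445639
T ≈ 74.13 °C — above 0 °C, consistent with complete melting.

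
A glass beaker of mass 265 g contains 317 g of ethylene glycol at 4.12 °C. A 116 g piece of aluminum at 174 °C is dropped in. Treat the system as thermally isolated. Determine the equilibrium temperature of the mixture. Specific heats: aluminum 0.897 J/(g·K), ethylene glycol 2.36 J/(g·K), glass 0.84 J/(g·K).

T_f ≈ 20.6 °C

Taking heat into each body as positive, Σ m c ΔT = 0:
116*0.897*(T − 174) + 317*2.36*(T − 4.12) + 265*0.84*(T − 4.12) = 0
104.05(T − 174) + 748.12(T − 4.12) + 222.6(T − 4.12) = 0
(104.05 + 748.12 + 222.6) T = 104.05*174 + 748.12*4.12 + 222.6*4.12
T = 22104 / 1074.8 = 20.6 °C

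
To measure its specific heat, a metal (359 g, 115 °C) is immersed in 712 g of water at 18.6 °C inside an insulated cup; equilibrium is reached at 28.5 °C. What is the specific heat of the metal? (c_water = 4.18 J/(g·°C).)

Setting the total heat transfer to zero:
359·c·(28.5 − 115) + 712·4.18·(28.5 − 18.6) = 0
-31054 c = -29464
c = -29464/-31054 ≈ 0.9488 J/(g·°C)

c ≈ 0.949 J/(g·°C)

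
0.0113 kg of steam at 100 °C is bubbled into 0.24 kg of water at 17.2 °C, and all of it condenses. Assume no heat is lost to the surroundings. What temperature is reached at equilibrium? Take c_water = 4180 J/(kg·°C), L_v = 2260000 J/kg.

Energy balance with sensible and latent terms:
steam→water at 100 °C releases m L_v = 0.0113·2260000 = 25538; condensate cools 100→T: 0.0113·4180·(T − 100) = 47.23(T − 100); original water: 1003.2(T − 17.2)
1050.4 T = 25538 + 4723.4 + 17255 = 47516
T ≈ 45.24 °C, under the boiling point, so the assumption holds.

T_f ≈ 45.2 °C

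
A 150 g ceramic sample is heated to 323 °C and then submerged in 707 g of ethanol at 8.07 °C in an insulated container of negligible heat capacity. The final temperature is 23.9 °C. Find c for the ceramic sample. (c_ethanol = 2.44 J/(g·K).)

Heat lost by the ceramic sample = heat gained by the ethanol:
150×c×(323 − 23.9) = 707×2.44×(23.9 − 8.07)
44865 c = 27308  ⇒  c ≈ 0.6087 J/(g·K)

c ≈ 0.609 J/(g·K)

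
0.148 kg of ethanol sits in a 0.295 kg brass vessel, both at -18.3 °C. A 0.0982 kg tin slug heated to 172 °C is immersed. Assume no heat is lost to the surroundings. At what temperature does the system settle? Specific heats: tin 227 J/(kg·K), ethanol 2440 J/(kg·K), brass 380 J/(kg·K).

T_f ≈ -9.7 °C

T_f = Σ m_i c_i T_i / Σ m_i c_i:
T_f = (22.29×172 + 361.12×(-18.3) + 112.1×(-18.3)) / (22.29 + 361.12 + 112.1)
    = -4825.8 / 495.51 ≈ -9.74 °C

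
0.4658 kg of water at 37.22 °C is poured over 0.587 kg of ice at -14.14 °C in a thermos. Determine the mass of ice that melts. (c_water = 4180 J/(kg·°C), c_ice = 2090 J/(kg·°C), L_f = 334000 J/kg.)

Cooling the water to 0 °C releases 0.4658·4180·37.22 = 72469 J.
Warming the ice to 0 °C takes 0.587·2090·14.14 = 17347 J, leaving 55122 J for melting.
Fully melting the ice requires m_ice L_f = 0.587·334000 = 196058 J.
That's not enough to melt it all — equilibrium is at 0 °C with ice remaining.
m_melt = 55122 / L_f = 0.165 kg.

m_melted ≈ 0.165 kg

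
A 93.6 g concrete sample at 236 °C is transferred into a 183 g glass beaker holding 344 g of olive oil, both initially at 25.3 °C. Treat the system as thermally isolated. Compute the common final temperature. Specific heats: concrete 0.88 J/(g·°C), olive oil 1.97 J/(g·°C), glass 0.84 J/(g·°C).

T_f ≈ 44.3 °C

Net heat exchanged in the isolated system is zero:
93.6*0.88*(T − 236) + 344*1.97*(T − 25.3) + 183*0.84*(T − 25.3) = 0
913.77 T = 40473
T = 40473 / 913.77 = 44.3 °C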